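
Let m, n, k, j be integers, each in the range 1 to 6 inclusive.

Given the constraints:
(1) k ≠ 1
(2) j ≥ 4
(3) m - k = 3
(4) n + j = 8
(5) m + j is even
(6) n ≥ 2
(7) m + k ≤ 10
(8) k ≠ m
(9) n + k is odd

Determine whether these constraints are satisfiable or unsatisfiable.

Satisfiable

One satisfying assignment is m = 5, n = 3, k = 2, j = 5.
For the less obvious constraints — constraint 3: m - k = 3; constraint 4: n + j = 8; constraint 7: m + k = 7 — and the others hold by inspection.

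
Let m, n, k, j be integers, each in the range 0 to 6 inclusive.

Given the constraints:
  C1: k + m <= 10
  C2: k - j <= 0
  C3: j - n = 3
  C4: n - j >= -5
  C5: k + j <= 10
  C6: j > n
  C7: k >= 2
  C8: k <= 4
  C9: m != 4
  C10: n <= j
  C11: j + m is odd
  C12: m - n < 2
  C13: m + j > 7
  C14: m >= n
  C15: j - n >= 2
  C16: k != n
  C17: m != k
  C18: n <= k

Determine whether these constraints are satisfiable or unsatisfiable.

Take m = 3, n = 3, k = 4, j = 6. Then constraint 1: k + m = 7; constraint 2: k - j = -2; constraint 3: j - n = 3, and every other listed constraint is also met.

Satisfiable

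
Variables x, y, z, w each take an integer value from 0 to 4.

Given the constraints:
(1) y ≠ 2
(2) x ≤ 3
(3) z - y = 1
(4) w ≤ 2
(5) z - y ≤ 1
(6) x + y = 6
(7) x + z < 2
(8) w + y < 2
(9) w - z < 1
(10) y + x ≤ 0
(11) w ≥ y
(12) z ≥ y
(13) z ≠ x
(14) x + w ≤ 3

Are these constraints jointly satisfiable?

Unsatisfiable

From constraint 2: x ≤ 3. From constraints 4 and 11: y ≤ w ≤ 2. Hence x + y ≤ 5. But constraint 6 requires x + y = 6, and 6 > 5. Contradiction.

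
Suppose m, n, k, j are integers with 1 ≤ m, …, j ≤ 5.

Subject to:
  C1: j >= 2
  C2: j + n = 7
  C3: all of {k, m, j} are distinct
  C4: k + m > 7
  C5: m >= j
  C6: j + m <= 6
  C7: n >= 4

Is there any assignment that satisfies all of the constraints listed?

Satisfiable

Take m = 3, n = 5, k = 5, j = 2. Then constraint 2: j + n = 7; constraint 4: k + m = 8; constraint 6: j + m = 5, and every other listed constraint is also met.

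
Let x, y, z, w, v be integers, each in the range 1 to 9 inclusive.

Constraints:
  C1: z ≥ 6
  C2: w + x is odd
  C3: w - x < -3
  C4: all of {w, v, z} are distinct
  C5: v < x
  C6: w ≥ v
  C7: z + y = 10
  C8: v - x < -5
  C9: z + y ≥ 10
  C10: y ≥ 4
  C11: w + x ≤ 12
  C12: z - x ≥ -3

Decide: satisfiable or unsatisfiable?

One satisfying assignment is x = 8, y = 4, z = 6, w = 3, v = 2.
For the less obvious constraints — constraint 3: w - x = -5; constraint 7: z + y = 10 — and the others hold by inspection.

Satisfiable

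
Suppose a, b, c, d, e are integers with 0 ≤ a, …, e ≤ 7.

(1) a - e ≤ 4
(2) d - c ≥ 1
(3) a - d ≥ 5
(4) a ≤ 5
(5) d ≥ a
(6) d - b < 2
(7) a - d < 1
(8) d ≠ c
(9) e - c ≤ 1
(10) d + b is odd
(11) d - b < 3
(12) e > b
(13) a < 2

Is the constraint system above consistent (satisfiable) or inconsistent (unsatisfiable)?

Unsatisfiable

Constraints 1, 2, 3, and 9 give a − d ≥ 5, d − c ≥ 1, c − e ≥ -1, e − a ≥ -4.
Adding all 4 inequalities: the left sides telescope to 0, and the right sides sum to 5 + 1 + (-1) + (-4) = 1. So 0 ≥ 1, which is false.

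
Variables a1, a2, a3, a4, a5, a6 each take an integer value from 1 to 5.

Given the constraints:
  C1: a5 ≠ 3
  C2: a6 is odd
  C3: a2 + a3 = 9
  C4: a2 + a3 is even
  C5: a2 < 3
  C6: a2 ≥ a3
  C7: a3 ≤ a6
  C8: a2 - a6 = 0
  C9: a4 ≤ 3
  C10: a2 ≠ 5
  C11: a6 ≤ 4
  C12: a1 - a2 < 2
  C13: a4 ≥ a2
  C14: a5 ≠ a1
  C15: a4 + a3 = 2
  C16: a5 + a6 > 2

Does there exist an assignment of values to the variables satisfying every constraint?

Unsatisfiable

From constraints 9 and 13: a2 ≤ a4 ≤ 3. From constraints 7 and 11: a3 ≤ a6 ≤ 4. Hence a2 + a3 ≤ 7. But constraint 3 requires a2 + a3 = 9, and 9 > 7. Contradiction.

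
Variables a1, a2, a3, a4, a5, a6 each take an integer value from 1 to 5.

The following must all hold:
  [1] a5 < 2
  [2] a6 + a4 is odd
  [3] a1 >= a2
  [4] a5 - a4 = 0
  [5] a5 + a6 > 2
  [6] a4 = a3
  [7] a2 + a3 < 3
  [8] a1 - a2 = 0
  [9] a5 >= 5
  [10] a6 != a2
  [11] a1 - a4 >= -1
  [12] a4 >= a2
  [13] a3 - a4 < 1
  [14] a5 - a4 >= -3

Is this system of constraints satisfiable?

Unsatisfiable

From constraint 9: a5 ≥ 5. From constraint 1: a5 ≤ 1. But 1 < 5, so no value of a5 works.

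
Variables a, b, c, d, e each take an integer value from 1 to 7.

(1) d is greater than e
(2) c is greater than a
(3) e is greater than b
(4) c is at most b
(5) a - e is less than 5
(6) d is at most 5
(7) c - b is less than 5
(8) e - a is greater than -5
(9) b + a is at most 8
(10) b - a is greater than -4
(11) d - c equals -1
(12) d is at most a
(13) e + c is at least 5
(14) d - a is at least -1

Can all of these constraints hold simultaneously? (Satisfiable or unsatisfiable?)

Constraints 1, 2, 3, 4, and 12 give a < c, c ≤ b, b < e, e < d, d ≤ a. Chaining: a < c ≤ b < e < d ≤ a, which forces a < a — impossible.

Unsatisfiable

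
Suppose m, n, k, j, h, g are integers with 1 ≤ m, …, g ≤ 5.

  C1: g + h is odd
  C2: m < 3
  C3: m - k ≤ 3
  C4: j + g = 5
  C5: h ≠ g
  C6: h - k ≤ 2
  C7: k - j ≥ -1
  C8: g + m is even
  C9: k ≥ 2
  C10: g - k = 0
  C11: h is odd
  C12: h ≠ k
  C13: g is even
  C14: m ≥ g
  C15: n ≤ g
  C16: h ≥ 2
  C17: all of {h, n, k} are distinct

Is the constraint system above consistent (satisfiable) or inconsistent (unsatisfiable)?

The assignment m = 2, n = 1, k = 2, j = 3, h = 3, g = 2 works:
  constraint 3 holds since m - k = 0.
  constraint 4 holds since j + g = 5.
The rest check out directly.

Satisfiable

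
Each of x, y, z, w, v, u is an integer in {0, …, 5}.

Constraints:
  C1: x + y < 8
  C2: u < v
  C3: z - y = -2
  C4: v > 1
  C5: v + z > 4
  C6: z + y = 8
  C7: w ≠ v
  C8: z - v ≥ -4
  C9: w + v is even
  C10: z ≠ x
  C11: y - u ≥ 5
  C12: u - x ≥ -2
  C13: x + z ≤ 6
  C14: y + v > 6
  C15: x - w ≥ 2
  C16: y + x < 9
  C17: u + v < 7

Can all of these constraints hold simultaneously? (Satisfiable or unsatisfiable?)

One satisfying assignment is x = 2, y = 5, z = 3, w = 0, v = 4, u = 0.
For the less obvious constraints — constraint 1: x + y = 7; constraint 3: z - y = -2; constraint 5: v + z = 7 — and the others hold by inspection.

Satisfiable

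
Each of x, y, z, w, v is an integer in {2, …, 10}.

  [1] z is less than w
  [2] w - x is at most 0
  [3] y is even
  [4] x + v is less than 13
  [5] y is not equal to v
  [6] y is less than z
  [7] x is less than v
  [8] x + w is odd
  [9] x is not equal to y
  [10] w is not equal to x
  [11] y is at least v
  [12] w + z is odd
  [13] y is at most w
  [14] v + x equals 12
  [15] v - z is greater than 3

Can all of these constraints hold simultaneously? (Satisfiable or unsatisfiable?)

Constraints 1, 2, 6, 7, and 11 give x < v, v ≤ y, y < z, z < w, w ≤ x. Chaining: x < v ≤ y < z < w ≤ x, which forces x < x — impossible.

Unsatisfiable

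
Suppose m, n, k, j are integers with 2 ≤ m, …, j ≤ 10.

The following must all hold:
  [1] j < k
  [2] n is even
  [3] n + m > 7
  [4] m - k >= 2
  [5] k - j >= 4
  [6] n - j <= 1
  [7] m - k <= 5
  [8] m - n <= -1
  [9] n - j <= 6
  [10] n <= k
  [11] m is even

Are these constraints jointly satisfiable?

Constraints 4, 5, 8, and 9 give k − j ≥ 4, j − n ≥ -6, n − m ≥ 1, m − k ≥ 2.
Adding all 4 inequalities: the left sides telescope to 0, and the right sides sum to 4 + (-6) + 1 + 2 = 1. So 0 ≥ 1, which is false.

Unsatisfiable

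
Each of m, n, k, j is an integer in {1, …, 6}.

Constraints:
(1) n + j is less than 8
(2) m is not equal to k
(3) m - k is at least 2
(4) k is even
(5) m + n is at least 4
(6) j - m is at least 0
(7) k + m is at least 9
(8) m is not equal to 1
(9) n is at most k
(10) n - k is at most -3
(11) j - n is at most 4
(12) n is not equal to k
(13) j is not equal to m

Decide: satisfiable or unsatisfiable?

Constraints 3, 6, 10, and 11 give n − j ≥ -4, j − m ≥ 0, m − k ≥ 2, k − n ≥ 3.
Adding all 4 inequalities: the left sides telescope to 0, and the right sides sum to (-4) + 0 + 2 + 3 = 1. So 0 ≥ 1, which is false.

Unsatisfiable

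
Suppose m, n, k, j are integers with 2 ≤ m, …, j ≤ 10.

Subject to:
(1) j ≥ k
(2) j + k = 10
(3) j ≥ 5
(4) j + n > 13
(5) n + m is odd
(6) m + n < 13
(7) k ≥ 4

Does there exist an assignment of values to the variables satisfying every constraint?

Satisfiable

The assignment m = 2, n = 9, k = 4, j = 6 works:
  constraint 2 holds since j + k = 10.
  constraint 4 holds since j + n = 15.
The rest check out directly.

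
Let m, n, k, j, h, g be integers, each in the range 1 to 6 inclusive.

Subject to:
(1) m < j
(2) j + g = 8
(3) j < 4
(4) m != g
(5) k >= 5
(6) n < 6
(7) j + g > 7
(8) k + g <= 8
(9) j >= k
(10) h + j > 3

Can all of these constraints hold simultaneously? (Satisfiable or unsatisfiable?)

From constraints 5 and 9: j ≥ k and k ≥ 5, so j ≥ 5. From constraint 3: j ≤ 3. But 3 < 5, so no value of j works.

Unsatisfiable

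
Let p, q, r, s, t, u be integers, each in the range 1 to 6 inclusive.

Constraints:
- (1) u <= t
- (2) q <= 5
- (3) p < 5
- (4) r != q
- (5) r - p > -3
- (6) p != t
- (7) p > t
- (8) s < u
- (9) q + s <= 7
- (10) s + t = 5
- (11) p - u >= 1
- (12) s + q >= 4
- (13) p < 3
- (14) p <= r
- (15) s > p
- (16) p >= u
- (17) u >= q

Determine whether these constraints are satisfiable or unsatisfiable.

Unsatisfiable

Constraints 1, 7, 8, and 15 give p < s, s < u, u ≤ t, t < p. Chaining: p < s < u ≤ t < p, which forces p < p — impossible.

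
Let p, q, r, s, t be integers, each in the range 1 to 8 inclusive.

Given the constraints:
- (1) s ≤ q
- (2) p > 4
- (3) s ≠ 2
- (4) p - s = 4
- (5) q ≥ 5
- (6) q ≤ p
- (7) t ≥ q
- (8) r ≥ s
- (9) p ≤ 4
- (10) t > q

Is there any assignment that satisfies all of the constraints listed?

From constraints 5 and 6: p ≥ q and q ≥ 5, so p ≥ 5. From constraint 9: p ≤ 4. But 4 < 5, so no value of p works.

Unsatisfiable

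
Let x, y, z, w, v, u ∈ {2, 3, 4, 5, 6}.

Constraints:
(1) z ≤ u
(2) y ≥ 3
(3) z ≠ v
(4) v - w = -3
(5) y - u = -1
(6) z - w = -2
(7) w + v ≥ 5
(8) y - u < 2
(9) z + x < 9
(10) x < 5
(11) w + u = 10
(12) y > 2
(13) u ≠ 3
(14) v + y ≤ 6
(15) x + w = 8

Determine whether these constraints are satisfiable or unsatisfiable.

One satisfying assignment is x = 3, y = 4, z = 3, w = 5, v = 2, u = 5.
For the less obvious constraints — constraint 4: v - w = -3; constraint 5: y - u = -1 — and the others hold by inspection.

Satisfiable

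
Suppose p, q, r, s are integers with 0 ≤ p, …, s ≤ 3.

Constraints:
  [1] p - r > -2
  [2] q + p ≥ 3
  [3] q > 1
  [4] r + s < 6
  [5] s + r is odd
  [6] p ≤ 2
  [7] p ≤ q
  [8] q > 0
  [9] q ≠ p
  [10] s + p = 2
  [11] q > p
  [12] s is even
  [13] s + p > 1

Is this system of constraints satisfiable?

Satisfiable

One satisfying assignment is p = 0, q = 3, r = 1, s = 2.
For the less obvious constraints — constraint 1: p - r = -1; constraint 2: q + p = 3 — and the others hold by inspection.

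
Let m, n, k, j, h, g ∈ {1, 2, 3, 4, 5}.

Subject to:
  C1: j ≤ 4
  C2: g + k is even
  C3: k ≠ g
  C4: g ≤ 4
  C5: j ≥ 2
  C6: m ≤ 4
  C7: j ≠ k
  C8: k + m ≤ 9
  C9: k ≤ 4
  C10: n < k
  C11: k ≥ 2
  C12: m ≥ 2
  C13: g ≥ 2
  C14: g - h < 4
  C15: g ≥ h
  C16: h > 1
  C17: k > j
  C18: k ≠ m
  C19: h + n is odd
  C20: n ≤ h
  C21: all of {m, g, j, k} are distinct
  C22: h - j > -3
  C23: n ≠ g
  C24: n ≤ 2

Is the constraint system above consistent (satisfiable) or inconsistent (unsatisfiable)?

Unsatisfiable

Constraints 1, 4, 5, 6, 9, 11, 12, and 13 confine each of m, g, j, k to the 3 values {2, …, 4}.
Constraint 21 requires all 4 of them to be distinct, but only 3 values are available — impossible by the pigeonhole principle.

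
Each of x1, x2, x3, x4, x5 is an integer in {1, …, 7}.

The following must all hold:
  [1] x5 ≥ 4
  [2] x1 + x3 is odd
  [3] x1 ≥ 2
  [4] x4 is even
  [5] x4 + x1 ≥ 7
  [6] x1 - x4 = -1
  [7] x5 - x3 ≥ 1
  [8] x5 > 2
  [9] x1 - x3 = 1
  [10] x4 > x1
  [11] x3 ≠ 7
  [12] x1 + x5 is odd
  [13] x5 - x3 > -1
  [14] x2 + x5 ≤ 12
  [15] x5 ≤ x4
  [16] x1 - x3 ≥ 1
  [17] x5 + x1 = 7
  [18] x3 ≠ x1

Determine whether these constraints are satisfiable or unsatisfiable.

The assignment x1 = 3, x2 = 7, x3 = 2, x4 = 4, x5 = 4 works:
  constraint 5 holds since x4 + x1 = 7.
  constraint 6 holds since x1 - x4 = -1.
  constraint 7 holds since x5 - x3 = 2.
The rest check out directly.

Satisfiable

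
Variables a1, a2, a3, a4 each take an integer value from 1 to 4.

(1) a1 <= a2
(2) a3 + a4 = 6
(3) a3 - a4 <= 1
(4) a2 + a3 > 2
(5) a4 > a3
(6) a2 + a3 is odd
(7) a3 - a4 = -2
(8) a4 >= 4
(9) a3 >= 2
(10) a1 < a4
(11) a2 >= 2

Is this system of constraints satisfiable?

Satisfiable

The assignment a1 = 2, a2 = 3, a3 = 2, a4 = 4 works:
  constraint 2 holds since a3 + a4 = 6.
  constraint 3 holds since a3 - a4 = -2.
  constraint 4 holds since a2 + a3 = 5.
The rest check out directly.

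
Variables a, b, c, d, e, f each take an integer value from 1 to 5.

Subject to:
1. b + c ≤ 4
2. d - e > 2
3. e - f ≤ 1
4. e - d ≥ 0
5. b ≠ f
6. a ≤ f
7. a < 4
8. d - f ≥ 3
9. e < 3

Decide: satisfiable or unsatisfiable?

Constraints 3, 4, and 8 give f − e ≥ -1, e − d ≥ 0, d − f ≥ 3.
Adding all 3 inequalities: the left sides telescope to 0, and the right sides sum to (-1) + 0 + 3 = 2. So 0 ≥ 2, which is false.

Unsatisfiable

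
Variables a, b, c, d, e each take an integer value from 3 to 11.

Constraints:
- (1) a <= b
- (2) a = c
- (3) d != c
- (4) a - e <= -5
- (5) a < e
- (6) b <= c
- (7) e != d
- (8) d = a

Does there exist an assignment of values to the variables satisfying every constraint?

From constraints 2 and 8, d = a = c, so d = c. But constraint 3 says d ≠ c. Contradiction.

Unsatisfiable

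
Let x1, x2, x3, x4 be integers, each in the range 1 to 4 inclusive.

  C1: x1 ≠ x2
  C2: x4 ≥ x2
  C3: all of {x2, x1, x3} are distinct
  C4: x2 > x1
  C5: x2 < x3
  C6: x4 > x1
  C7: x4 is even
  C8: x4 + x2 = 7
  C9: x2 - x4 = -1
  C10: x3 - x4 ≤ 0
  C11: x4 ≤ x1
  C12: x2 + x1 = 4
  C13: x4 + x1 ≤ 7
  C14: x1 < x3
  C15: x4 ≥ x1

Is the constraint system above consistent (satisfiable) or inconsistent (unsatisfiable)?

Constraints 4, 5, 10, and 11 give x1 < x2, x2 < x3, x3 ≤ x4, x4 ≤ x1. Chaining: x1 < x2 < x3 ≤ x4 ≤ x1, which forces x1 < x1 — impossible.

Unsatisfiable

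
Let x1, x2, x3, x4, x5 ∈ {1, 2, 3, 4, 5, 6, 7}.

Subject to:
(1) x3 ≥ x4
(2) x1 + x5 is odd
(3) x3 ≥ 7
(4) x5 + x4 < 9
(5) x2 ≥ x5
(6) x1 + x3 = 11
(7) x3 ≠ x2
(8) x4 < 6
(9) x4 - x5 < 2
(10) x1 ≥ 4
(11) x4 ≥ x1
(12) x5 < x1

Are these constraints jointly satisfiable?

Satisfiable

Take x1 = 4, x2 = 4, x3 = 7, x4 = 4, x5 = 3. Then constraint 4: x5 + x4 = 7; constraint 6: x1 + x3 = 11; constraint 9: x4 - x5 = 1, and every other listed constraint is also met.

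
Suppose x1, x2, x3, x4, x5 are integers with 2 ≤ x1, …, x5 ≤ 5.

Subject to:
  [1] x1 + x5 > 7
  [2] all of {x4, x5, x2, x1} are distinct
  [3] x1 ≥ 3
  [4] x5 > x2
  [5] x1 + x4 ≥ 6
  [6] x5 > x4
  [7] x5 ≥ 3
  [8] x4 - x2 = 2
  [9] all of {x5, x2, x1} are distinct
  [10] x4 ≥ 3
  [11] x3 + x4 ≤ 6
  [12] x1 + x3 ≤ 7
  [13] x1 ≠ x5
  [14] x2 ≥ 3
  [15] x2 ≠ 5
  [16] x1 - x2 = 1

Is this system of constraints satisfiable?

Constraints 3, 7, 10, and 14 confine each of x4, x5, x2, x1 to the 3 values {3, …, 5} (the domain already gives each ≤ 5).
Constraint 2 requires all 4 of them to be distinct, but only 3 values are available — impossible by the pigeonhole principle.

Unsatisfiable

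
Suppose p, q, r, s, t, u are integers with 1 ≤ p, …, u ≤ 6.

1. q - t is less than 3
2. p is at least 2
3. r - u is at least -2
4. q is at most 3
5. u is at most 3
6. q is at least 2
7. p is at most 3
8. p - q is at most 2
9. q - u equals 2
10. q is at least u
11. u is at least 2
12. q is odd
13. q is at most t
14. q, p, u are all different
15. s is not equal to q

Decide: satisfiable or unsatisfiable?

Constraints 2, 4, 5, 6, 7, and 11 confine each of q, p, u to the 2 values {2, 3}.
Constraint 14 requires all 3 of them to be distinct, but only 2 values are available — impossible by the pigeonhole principle.

Unsatisfiable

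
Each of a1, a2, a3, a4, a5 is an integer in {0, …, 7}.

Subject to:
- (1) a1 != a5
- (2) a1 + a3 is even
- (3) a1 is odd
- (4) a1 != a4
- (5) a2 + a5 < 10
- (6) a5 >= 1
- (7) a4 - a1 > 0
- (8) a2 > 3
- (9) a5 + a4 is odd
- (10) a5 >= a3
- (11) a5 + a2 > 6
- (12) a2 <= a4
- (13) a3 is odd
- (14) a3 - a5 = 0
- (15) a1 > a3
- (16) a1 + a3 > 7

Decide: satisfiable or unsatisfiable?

Satisfiable

Setting (a1, a2, a3, a4, a5) = (5, 6, 3, 6, 3) satisfies everything: constraint 5: a2 + a5 = 9; constraint 7: a4 - a1 = 1, and the others follow.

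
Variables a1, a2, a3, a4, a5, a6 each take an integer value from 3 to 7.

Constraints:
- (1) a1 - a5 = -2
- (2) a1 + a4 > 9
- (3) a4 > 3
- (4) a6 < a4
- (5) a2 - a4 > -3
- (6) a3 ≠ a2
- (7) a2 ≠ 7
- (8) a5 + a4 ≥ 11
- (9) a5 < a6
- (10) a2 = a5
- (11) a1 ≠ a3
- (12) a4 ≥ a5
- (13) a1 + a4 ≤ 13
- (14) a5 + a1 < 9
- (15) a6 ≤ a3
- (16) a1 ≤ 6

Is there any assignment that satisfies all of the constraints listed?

Take a1 = 3, a2 = 5, a3 = 7, a4 = 7, a5 = 5, a6 = 6. Then constraint 1: a1 - a5 = -2; constraint 2: a1 + a4 = 10; constraint 5: a2 - a4 = -2, and every other listed constraint is also met.

Satisfiable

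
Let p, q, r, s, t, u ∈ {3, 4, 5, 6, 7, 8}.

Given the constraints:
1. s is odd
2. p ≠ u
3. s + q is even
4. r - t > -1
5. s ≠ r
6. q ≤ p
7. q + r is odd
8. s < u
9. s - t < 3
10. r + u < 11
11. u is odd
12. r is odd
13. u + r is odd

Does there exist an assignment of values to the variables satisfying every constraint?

Unsatisfiable

Constraint 11 makes u odd and constraint 12 makes r odd, so u + r must be even. Constraint 13 says u + r is odd — contradiction.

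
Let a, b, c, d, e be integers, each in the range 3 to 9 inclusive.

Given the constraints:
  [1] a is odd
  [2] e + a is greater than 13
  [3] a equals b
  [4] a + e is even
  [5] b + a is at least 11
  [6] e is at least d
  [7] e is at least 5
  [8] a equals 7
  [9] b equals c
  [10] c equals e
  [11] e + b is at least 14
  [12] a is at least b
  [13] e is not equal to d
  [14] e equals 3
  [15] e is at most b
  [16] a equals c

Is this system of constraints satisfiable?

Unsatisfiable

Constraint 8 fixes a = 7 and constraint 14 fixes e = 3. Constraints 3, 9, and 10 give a = b = c = e, so a = e. But 7 ≠ 3 — contradiction.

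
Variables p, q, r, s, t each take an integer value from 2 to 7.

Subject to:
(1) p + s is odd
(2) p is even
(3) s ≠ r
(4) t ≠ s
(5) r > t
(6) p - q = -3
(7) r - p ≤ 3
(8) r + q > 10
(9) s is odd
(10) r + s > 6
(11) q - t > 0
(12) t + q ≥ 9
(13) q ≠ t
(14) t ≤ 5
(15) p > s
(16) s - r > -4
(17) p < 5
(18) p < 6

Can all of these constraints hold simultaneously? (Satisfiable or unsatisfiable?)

The assignment p = 4, q = 7, r = 5, s = 3, t = 4 works:
  constraint 6 holds since p - q = -3.
  constraint 7 holds since r - p = 1.
  constraint 8 holds since r + q = 12.
The rest check out directly.

Satisfiable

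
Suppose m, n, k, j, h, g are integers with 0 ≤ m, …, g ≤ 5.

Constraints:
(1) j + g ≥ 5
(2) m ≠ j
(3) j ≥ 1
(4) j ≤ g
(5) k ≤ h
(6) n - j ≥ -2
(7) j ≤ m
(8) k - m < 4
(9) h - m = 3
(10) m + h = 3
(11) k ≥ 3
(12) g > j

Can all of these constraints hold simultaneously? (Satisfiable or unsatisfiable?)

From constraints 3 and 7: m ≥ j ≥ 1. From constraints 5 and 11: h ≥ k ≥ 3. Hence m + h ≥ 4. But constraint 10 requires m + h = 3, and 3 < 4. Contradiction.

Unsatisfiable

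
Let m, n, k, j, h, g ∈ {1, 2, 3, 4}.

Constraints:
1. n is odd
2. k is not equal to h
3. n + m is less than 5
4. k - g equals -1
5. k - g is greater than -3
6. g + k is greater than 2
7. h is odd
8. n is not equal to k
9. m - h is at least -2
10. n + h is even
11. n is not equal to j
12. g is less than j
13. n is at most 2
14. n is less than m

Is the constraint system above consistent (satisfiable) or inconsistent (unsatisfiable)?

One satisfying assignment is m = 2, n = 1, k = 2, j = 4, h = 1, g = 3.
For the less obvious constraints — constraint 3: n + m = 3; constraint 4: k - g = -1 — and the others hold by inspection.

Satisfiable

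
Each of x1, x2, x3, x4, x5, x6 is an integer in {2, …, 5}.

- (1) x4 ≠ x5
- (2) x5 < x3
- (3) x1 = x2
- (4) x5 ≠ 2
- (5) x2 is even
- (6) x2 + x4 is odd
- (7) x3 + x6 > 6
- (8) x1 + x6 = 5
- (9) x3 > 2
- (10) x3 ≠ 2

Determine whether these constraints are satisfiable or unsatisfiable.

Satisfiable

One satisfying assignment is x1 = 2, x2 = 2, x3 = 5, x4 = 5, x5 = 3, x6 = 3.
For the less obvious constraints — constraint 7: x3 + x6 = 8; constraint 8: x1 + x6 = 5 — and the others hold by inspection.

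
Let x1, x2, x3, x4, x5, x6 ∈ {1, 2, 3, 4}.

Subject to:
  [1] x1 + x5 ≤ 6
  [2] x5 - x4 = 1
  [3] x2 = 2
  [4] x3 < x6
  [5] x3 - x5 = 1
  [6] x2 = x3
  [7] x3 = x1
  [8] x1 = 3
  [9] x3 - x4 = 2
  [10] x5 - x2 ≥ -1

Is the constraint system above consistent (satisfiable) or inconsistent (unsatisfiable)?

Unsatisfiable

Constraint 3 fixes x2 = 2 and constraint 8 fixes x1 = 3. Constraints 6 and 7 give x2 = x3 = x1, so x2 = x1. But 2 ≠ 3 — contradiction.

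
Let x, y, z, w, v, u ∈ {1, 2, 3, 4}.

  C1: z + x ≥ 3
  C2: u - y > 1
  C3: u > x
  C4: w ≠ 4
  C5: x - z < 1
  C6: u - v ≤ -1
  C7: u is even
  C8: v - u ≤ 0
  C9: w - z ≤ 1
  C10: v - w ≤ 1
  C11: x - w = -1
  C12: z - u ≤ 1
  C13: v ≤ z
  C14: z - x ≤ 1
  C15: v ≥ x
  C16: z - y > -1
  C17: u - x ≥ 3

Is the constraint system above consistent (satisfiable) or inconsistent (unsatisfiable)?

Constraints 6, 9, 10, 14, and 17 give x − z ≥ -1, z − w ≥ -1, w − v ≥ -1, v − u ≥ 1, u − x ≥ 3.
Adding all 5 inequalities: the left sides telescope to 0, and the right sides sum to (-1) + (-1) + (-1) + 1 + 3 = 1. So 0 ≥ 1, which is false.

Unsatisfiable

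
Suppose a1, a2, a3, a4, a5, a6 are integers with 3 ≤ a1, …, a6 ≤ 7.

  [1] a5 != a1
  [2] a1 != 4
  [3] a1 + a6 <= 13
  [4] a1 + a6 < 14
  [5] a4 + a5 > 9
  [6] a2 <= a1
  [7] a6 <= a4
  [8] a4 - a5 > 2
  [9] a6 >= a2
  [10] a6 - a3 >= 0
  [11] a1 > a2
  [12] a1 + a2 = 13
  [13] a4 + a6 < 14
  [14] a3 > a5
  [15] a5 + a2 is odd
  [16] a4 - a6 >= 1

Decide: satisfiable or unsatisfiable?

Satisfiable

One satisfying assignment is a1 = 7, a2 = 6, a3 = 6, a4 = 7, a5 = 3, a6 = 6.
For the less obvious constraints — constraint 3: a1 + a6 = 13; constraint 4: a1 + a6 = 13 — and the others hold by inspection.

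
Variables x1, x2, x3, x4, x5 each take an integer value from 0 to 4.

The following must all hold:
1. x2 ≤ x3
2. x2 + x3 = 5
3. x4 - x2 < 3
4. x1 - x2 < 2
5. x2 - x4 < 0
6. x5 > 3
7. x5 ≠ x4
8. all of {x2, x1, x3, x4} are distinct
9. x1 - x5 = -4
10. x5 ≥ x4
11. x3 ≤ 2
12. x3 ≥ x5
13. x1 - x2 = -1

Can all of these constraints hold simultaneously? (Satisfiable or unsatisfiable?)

Unsatisfiable

From constraint 6: x5 ≥ 4. From constraints 11 and 12: x5 ≤ x3 and x3 ≤ 2, so x5 ≤ 2. But 2 < 4, so no value of x5 works.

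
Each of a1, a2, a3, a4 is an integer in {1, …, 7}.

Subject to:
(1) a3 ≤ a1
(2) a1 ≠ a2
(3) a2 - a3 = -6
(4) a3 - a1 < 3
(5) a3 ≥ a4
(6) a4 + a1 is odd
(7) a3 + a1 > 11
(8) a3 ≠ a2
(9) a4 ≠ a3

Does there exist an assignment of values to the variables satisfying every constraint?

Satisfiable

One satisfying assignment is a1 = 7, a2 = 1, a3 = 7, a4 = 6.
For the less obvious constraints — constraint 3: a2 - a3 = -6; constraint 4: a3 - a1 = 0 — and the others hold by inspection.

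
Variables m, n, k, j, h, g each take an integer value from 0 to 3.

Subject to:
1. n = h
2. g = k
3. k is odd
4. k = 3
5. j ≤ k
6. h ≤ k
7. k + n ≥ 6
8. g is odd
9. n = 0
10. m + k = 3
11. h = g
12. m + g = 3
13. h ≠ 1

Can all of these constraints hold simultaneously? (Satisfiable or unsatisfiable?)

Unsatisfiable

Constraint 9 fixes n = 0 and constraint 4 fixes k = 3. Constraints 1, 2, and 11 give n = h = g = k, so n = k. But 0 ≠ 3 — contradiction.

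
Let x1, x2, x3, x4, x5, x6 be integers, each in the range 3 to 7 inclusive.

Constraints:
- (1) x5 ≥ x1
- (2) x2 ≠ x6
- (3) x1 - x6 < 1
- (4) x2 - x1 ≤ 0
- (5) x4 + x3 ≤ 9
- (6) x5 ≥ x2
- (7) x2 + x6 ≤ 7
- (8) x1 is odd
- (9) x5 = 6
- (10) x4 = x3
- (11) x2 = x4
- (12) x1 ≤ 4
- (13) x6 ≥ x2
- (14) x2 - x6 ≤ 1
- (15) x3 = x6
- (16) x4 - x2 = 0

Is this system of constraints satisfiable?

From constraints 10, 11, and 15, x2 = x4 = x3 = x6, so x2 = x6. But constraint 2 says x2 ≠ x6. Contradiction.

Unsatisfiable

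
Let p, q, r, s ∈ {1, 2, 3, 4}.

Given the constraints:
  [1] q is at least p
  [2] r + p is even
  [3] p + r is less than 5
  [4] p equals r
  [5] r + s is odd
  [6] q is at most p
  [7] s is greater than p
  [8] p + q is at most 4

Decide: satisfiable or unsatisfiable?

One satisfying assignment is p = 2, q = 2, r = 2, s = 3.
For the less obvious constraints — constraint 3: p + r = 4; constraint 8: p + q = 4 — and the others hold by inspection.

Satisfiable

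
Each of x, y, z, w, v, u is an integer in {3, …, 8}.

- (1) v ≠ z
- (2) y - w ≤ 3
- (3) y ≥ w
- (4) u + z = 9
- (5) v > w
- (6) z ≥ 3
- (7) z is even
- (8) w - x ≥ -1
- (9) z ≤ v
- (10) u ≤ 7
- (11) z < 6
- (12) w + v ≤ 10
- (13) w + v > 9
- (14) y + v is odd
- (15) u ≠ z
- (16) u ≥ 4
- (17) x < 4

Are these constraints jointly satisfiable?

One satisfying assignment is x = 3, y = 5, z = 4, w = 4, v = 6, u = 5.
For the less obvious constraints — constraint 2: y - w = 1; constraint 4: u + z = 9; constraint 8: w - x = 1 — and the others hold by inspection.

Satisfiable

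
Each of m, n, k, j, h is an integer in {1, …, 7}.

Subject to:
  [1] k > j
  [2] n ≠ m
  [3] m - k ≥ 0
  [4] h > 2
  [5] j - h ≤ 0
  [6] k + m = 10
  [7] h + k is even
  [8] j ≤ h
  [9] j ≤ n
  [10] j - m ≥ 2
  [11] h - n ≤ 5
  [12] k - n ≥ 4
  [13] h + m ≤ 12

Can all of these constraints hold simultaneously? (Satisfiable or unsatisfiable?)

Unsatisfiable

Constraints 3, 5, 10, 11, and 12 give j − m ≥ 2, m − k ≥ 0, k − n ≥ 4, n − h ≥ -5, h − j ≥ 0.
Adding all 5 inequalities: the left sides telescope to 0, and the right sides sum to 2 + 0 + 4 + (-5) + 0 = 1. So 0 ≥ 1, which is false.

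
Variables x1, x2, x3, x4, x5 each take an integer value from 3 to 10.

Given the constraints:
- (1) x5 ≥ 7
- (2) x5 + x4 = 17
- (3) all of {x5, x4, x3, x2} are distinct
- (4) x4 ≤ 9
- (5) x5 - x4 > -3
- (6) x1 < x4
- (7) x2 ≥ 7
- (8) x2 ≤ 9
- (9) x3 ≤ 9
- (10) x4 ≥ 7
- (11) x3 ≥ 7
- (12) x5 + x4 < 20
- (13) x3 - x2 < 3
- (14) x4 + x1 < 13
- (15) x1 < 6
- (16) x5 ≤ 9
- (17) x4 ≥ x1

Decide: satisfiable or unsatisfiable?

Unsatisfiable

Constraints 1, 4, 7, 8, 9, 10, 11, and 16 confine each of x5, x4, x3, x2 to the 3 values {7, …, 9}.
Constraint 3 requires all 4 of them to be distinct, but only 3 values are available — impossible by the pigeonhole principle.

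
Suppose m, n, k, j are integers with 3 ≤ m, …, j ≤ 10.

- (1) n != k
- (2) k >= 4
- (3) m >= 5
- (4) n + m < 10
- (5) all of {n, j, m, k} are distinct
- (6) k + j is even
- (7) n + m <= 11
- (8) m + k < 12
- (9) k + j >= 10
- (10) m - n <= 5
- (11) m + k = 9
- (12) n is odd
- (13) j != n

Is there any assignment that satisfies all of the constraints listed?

Satisfiable

The assignment m = 5, n = 3, k = 4, j = 8 works:
  constraint 4 holds since n + m = 8.
  constraint 7 holds since n + m = 8.
  constraint 8 holds since m + k = 9.
The rest check out directly.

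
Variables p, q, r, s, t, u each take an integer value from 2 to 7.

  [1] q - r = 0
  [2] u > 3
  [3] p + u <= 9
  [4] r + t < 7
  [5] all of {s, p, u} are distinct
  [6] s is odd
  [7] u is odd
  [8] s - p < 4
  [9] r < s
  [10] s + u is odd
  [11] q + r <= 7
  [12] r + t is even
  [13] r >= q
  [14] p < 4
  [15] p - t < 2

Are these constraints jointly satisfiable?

Unsatisfiable

Constraint 6 makes s odd and constraint 7 makes u odd, so s + u must be even. Constraint 10 says s + u is odd — contradiction.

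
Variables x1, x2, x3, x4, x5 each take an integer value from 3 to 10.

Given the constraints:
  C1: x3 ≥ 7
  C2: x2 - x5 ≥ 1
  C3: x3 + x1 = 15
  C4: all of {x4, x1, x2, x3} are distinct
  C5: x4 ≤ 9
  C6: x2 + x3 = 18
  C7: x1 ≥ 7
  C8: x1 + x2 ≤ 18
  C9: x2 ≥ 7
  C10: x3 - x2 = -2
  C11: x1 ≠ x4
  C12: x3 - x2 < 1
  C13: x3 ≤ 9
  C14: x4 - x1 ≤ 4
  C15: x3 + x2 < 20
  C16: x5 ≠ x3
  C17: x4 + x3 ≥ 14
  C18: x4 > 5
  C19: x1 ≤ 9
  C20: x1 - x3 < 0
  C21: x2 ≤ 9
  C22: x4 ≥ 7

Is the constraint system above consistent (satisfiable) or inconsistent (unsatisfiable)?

Constraints 1, 5, 7, 9, 13, 19, 21, and 22 confine each of x4, x1, x2, x3 to the 3 values {7, …, 9}.
Constraint 4 requires all 4 of them to be distinct, but only 3 values are available — impossible by the pigeonhole principle.

Unsatisfiable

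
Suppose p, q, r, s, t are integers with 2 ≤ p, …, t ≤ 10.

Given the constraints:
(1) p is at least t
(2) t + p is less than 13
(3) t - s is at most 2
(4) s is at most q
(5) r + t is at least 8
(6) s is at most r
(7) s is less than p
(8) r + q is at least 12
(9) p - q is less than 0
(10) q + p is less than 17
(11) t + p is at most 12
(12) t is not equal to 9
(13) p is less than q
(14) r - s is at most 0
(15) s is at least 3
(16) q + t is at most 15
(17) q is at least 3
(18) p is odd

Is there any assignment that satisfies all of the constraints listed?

Take p = 7, q = 8, r = 5, s = 5, t = 5. Then constraint 2: t + p = 12; constraint 3: t - s = 0; constraint 5: r + t = 10, and every other listed constraint is also met.

Satisfiable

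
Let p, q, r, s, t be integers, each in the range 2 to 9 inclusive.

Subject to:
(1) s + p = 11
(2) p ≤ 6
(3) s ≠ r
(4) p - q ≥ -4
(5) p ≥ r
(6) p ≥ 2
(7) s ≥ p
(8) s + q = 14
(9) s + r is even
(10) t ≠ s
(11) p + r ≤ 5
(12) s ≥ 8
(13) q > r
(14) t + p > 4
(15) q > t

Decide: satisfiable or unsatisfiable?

Setting (p, q, r, s, t) = (3, 6, 2, 8, 2) satisfies everything: constraint 1: s + p = 11; constraint 4: p - q = -3, and the others follow.

Satisfiable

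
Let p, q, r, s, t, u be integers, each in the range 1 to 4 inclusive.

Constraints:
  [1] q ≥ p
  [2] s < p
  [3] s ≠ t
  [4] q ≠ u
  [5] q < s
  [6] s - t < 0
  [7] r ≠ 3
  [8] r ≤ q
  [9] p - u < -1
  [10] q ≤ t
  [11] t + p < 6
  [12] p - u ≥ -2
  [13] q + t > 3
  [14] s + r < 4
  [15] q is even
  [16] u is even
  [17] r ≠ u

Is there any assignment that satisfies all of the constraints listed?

Constraints 1, 2, and 5 give p ≤ q, q < s, s < p. Chaining: p ≤ q < s < p, which forces p < p — impossible.

Unsatisfiable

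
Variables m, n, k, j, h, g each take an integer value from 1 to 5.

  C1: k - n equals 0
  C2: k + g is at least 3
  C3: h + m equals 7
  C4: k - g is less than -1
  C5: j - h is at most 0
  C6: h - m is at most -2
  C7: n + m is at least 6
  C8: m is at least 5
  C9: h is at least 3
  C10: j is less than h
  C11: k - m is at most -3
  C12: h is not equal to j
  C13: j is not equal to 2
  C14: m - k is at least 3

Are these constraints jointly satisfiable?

From constraint 9: h ≥ 3. From constraint 8: m ≥ 5. Hence h + m ≥ 8. But constraint 3 requires h + m = 7, and 7 < 8. Contradiction.

Unsatisfiable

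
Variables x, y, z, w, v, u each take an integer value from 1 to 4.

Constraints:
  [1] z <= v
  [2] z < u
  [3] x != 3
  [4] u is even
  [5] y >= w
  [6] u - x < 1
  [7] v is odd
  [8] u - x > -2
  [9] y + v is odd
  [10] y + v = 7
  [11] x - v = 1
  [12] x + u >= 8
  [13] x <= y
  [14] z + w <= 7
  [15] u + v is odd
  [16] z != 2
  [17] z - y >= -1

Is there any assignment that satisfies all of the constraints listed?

Satisfiable

Try x = 4, y = 4, z = 3, w = 4, v = 3, u = 4.
Check constraint 6: u - x = 0; constraint 8: u - x = 0; constraint 10: y + v = 7. The remaining constraints are straightforward to verify.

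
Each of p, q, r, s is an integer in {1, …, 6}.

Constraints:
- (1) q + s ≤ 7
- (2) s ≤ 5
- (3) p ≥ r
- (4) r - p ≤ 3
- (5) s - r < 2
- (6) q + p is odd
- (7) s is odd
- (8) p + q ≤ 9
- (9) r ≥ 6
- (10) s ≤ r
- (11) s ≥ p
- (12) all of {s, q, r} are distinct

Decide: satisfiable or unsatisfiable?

Unsatisfiable

From constraints 3 and 9: p ≥ r and r ≥ 6, so p ≥ 6. From constraints 2 and 11: p ≤ s and s ≤ 5, so p ≤ 5. But 5 < 6, so no value of p works.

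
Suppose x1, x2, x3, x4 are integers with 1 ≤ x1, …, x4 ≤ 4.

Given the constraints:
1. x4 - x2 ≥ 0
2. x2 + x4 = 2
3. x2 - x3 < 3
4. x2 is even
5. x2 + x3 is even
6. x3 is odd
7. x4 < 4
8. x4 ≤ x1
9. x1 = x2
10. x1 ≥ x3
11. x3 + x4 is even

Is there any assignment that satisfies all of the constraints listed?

Constraint 4 makes x2 even and constraint 6 makes x3 odd, so x2 + x3 must be odd. Constraint 5 says x2 + x3 is even — contradiction.

Unsatisfiable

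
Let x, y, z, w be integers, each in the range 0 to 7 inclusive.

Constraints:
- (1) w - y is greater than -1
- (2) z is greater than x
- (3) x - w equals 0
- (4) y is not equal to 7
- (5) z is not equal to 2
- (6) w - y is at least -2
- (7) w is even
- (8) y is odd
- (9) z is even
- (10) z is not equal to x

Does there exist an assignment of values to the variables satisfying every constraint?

The assignment x = 4, y = 3, z = 6, w = 4 works:
  constraint 1 holds since w - y = 1.
  constraint 3 holds since x - w = 0.
  constraint 6 holds since w - y = 1.
The rest check out directly.

Satisfiable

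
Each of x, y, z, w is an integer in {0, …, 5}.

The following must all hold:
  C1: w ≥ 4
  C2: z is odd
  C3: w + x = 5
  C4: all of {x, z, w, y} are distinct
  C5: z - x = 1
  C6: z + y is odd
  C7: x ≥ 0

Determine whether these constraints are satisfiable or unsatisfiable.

Setting (x, y, z, w) = (0, 2, 1, 5) satisfies everything: constraint 3: w + x = 5; constraint 4: values 0, 1, 5, 2 are distinct; constraint 5: z - x = 1, and the others follow.

Satisfiable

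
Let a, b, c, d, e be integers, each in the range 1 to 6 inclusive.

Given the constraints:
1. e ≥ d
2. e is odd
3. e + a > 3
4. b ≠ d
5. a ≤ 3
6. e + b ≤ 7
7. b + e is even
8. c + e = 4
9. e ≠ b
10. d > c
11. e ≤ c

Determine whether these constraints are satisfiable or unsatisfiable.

Constraints 1, 10, and 11 give c < d, d ≤ e, e ≤ c. Chaining: c < d ≤ e ≤ c, which forces c < c — impossible.

Unsatisfiable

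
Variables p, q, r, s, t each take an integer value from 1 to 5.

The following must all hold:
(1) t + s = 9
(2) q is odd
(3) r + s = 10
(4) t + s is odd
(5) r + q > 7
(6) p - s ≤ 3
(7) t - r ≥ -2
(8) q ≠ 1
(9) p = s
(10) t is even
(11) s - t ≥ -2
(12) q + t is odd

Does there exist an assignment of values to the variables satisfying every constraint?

Take p = 5, q = 5, r = 5, s = 5, t = 4. Then constraint 1: t + s = 9; constraint 3: r + s = 10, and every other listed constraint is also met.

Satisfiable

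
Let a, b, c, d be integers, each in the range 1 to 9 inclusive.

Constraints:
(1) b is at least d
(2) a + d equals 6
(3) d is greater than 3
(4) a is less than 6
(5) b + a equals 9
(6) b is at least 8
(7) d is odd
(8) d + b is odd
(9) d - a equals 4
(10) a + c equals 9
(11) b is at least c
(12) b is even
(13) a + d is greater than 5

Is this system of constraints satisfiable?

Try a = 1, b = 8, c = 8, d = 5.
Check constraint 2: a + d = 6; constraint 5: b + a = 9. The remaining constraints are straightforward to verify.

Satisfiable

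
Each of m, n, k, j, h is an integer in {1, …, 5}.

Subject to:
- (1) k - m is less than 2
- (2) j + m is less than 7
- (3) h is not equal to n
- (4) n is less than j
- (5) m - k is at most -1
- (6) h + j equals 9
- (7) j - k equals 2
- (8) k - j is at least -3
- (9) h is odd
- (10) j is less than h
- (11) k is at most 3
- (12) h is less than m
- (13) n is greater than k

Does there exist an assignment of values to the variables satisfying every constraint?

Unsatisfiable

Constraints 4, 5, 10, 12, and 13 give n < j, j < h, h < m, m < k, k < n. Chaining: n < j < h < m < k < n, which forces n < n — impossible.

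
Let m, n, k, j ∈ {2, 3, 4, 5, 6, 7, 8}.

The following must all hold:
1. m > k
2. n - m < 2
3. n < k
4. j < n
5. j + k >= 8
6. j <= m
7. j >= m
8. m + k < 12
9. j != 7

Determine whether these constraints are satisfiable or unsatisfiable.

Constraints 1, 3, 4, and 7 give m ≤ j, j < n, n < k, k < m. Chaining: m ≤ j < n < k < m, which forces m < m — impossible.

Unsatisfiable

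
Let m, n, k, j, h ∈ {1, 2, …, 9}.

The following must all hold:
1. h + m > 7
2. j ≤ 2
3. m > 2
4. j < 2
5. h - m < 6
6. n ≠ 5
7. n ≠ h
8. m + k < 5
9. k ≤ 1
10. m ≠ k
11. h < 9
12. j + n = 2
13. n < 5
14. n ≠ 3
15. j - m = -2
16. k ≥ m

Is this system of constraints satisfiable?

From constraint 3: m ≥ 3. From constraints 9 and 16: m ≤ k and k ≤ 1, so m ≤ 1. But 1 < 3, so no value of m works.

Unsatisfiable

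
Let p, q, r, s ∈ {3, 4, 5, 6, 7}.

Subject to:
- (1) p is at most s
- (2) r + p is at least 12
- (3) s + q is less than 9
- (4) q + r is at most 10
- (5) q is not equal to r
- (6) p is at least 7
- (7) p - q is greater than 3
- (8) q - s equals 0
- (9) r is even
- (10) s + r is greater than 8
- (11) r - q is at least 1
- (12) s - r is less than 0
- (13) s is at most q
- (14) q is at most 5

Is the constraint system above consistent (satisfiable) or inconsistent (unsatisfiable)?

From constraints 1 and 6: s ≥ p and p ≥ 7, so s ≥ 7. From constraints 13 and 14: s ≤ q and q ≤ 5, so s ≤ 5. But 5 < 7, so no value of s works.

Unsatisfiable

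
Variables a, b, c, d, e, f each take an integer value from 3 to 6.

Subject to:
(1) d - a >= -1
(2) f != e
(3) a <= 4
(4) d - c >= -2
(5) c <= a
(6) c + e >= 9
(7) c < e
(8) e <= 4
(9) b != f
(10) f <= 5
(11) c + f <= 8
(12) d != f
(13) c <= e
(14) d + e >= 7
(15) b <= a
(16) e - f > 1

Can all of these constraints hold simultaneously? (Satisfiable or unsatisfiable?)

From constraints 3 and 5: c ≤ a ≤ 4. From constraint 8: e ≤ 4. Hence c + e ≤ 8. But constraint 6 requires c + e ≥ 9, and 9 > 8. Contradiction.

Unsatisfiable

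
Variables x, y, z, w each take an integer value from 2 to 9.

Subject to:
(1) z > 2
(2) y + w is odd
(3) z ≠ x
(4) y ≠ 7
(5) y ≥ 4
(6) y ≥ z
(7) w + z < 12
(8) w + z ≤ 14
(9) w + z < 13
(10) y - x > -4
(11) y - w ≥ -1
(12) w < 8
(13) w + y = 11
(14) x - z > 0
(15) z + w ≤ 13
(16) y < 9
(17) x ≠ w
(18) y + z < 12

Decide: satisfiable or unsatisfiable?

Satisfiable

Try x = 7, y = 5, z = 5, w = 6.
Check constraint 7: w + z = 11; constraint 8: w + z = 11; constraint 9: w + z = 11. The remaining constraints are straightforward to verify.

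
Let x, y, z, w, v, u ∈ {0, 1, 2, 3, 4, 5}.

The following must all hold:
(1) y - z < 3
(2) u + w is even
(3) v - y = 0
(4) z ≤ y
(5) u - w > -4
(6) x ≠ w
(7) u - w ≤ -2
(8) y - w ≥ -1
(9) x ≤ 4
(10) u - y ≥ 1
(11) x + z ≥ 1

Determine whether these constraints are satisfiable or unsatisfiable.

Constraints 7, 8, and 10 give w − u ≥ 2, u − y ≥ 1, y − w ≥ -1.
Adding all 3 inequalities: the left sides telescope to 0, and the right sides sum to 2 + 1 + (-1) = 2. So 0 ≥ 2, which is false.

Unsatisfiable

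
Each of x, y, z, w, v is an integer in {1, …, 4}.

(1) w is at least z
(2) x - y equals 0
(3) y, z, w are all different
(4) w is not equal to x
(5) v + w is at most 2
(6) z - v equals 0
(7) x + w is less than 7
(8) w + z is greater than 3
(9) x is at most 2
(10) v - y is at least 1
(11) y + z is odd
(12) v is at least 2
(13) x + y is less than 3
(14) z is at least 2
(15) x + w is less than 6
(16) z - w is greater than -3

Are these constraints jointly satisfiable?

From constraint 12: v ≥ 2. From constraints 1 and 14: w ≥ z ≥ 2. Hence v + w ≥ 4. But constraint 5 requires v + w ≤ 2, and 2 < 4. Contradiction.

Unsatisfiable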